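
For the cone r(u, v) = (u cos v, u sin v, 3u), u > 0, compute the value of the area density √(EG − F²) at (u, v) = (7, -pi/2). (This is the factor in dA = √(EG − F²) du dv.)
√(EG − F²)|_{(7, -pi/2)} = 7*sqrt(10)

E = 10, F = 0, G = u^2, so EG − F² = 10*u^2. Taking the positive square root: √(EG − F²) = sqrt(10)*Abs(u). At (u, v) = (7, -pi/2): 7*sqrt(10).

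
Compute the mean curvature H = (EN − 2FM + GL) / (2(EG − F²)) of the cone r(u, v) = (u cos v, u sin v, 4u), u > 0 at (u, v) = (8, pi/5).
H = sqrt(17)/68

With E = 17, F = 0, G = u^2, L = 0, M = 0, N = 4*sqrt(17)*u^2/(17*Abs(u)), assemble
  H = (EN − 2FM + GL) / (2(EG − F²)) = 2*sqrt(17)/(17*Abs(u)).
At (u, v) = (8, pi/5): H = sqrt(17)/68.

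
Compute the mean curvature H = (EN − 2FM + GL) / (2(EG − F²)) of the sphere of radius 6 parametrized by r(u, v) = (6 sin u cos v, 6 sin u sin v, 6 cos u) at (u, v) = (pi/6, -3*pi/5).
H = -1/6

With E = 36, F = 0, G = 36*sin(u)^2, L = -6*sin(u)/Abs(sin(u)), M = 0, N = -6*sin(u)^3/Abs(sin(u)), assemble
  H = (EN − 2FM + GL) / (2(EG − F²)) = -sin(u)/(6*Abs(sin(u))).
At (u, v) = (pi/6, -3*pi/5): H = -1/6.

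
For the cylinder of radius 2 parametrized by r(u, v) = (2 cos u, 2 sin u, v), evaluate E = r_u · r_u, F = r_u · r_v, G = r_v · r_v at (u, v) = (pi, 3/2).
E = 4;  F = 0;  G = 1

Partials: r_u = (-2*sin(u), 2*cos(u), 0), r_v = (0, 0, 1). As functions of (u, v):
  E = r_u · r_u = 4,
  F = r_u · r_v = 0,
  G = r_v · r_v = 1.
Evaluating at (u, v) = (pi, 3/2): E = 4, F = 0, G = 1.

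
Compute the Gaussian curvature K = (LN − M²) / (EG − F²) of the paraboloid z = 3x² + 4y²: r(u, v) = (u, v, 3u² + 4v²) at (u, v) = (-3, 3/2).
K = 48/219961

Coefficients of the first fundamental form: E = 36*u^2 + 1, F = 48*u*v, G = 64*v^2 + 1.
Coefficients of the second fundamental form: L = 6/sqrt(36*u^2 + 64*v^2 + 1), M = 0, N = 8/sqrt(36*u^2 + 64*v^2 + 1).
Assemble K = (LN − M²)/(EG − F²) = 48/(1296*u^4 + 4608*u^2*v^2 + 72*u^2 + 4096*v^4 + 128*v^2 + 1). At (u, v) = (-3, 3/2): K = 48/219961.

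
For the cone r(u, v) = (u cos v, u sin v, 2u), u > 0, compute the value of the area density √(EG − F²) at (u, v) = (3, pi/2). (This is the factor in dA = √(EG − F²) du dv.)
√(EG − F²)|_{(3, pi/2)} = 3*sqrt(5)

E = 5, F = 0, G = u^2, so EG − F² = 5*u^2. Taking the positive square root: √(EG − F²) = sqrt(5)*Abs(u). At (u, v) = (3, pi/2): 3*sqrt(5).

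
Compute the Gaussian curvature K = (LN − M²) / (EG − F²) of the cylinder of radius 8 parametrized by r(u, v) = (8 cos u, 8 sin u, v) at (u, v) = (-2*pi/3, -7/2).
K = 0

Coefficients of the first fundamental form: E = 64, F = 0, G = 1.
Coefficients of the second fundamental form: L = -8, M = 0, N = 0.
Assemble K = (LN − M²)/(EG − F²) = 0. At (u, v) = (-2*pi/3, -7/2): K = 0.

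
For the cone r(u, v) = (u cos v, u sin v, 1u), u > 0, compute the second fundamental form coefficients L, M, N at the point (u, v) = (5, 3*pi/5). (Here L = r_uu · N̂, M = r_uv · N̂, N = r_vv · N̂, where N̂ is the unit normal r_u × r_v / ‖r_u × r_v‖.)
L = 0;  M = 0;  N = 5*sqrt(2)/2

Compute the unit normal N̂(u, v) = (-sqrt(2)*u*cos(v)/(2*Abs(u)), -sqrt(2)*u*sin(v)/(2*Abs(u)), sqrt(2)*u/(2*Abs(u))), and the second partials r_uu, r_uv, r_vv. Take dot products:
  L(u, v) = r_uu · N̂ = 0,
  M(u, v) = r_uv · N̂ = 0,
  N(u, v) = r_vv · N̂ = sqrt(2)*u^2/(2*Abs(u)).
Evaluating at (u, v) = (5, 3*pi/5):
  L = 0, M = 0, N = 5*sqrt(2)/2.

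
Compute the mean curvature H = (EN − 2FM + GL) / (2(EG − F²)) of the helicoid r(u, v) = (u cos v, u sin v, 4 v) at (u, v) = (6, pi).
H = 0

With E = 1, F = 0, G = u^2 + 16, L = 0, M = -4/sqrt(u^2 + 16), N = 0, assemble
  H = (EN − 2FM + GL) / (2(EG − F²)) = 0.
At (u, v) = (6, pi): H = 0.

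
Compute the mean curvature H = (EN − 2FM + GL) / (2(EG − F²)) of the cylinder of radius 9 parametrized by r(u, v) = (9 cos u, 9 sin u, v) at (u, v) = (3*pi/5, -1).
H = -1/18

With E = 81, F = 0, G = 1, L = -9, M = 0, N = 0, assemble
  H = (EN − 2FM + GL) / (2(EG − F²)) = -1/18.
At (u, v) = (3*pi/5, -1): H = -1/18.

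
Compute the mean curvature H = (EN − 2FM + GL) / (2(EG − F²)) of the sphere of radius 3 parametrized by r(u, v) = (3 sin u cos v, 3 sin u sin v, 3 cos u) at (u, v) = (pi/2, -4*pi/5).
H = -1/3

With E = 9, F = 0, G = 9*sin(u)^2, L = -3*sin(u)/Abs(sin(u)), M = 0, N = -3*sin(u)^3/Abs(sin(u)), assemble
  H = (EN − 2FM + GL) / (2(EG − F²)) = -sin(u)/(3*Abs(sin(u))).
At (u, v) = (pi/2, -4*pi/5): H = -1/3.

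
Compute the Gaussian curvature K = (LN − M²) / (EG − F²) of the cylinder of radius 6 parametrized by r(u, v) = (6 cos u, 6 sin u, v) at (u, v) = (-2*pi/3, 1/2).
K = 0

Coefficients of the first fundamental form: E = 36, F = 0, G = 1.
Coefficients of the second fundamental form: L = -6, M = 0, N = 0.
Assemble K = (LN − M²)/(EG − F²) = 0. At (u, v) = (-2*pi/3, 1/2): K = 0.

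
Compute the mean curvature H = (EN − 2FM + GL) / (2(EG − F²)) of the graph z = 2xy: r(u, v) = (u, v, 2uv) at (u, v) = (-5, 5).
H = 200*sqrt(201)/40401

With E = 4*v^2 + 1, F = 4*u*v, G = 4*u^2 + 1, L = 0, M = 2/sqrt(4*u^2 + 4*v^2 + 1), N = 0, assemble
  H = (EN − 2FM + GL) / (2(EG − F²)) = -8*u*v/(4*u^2 + 4*v^2 + 1)^(3/2).
At (u, v) = (-5, 5): H = 200*sqrt(201)/40401.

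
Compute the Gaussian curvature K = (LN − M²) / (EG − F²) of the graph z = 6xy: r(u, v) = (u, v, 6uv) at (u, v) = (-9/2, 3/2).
K = -36/657721

Coefficients of the first fundamental form: E = 36*v^2 + 1, F = 36*u*v, G = 36*u^2 + 1.
Coefficients of the second fundamental form: L = 0, M = 6/sqrt(36*u^2 + 36*v^2 + 1), N = 0.
Assemble K = (LN − M²)/(EG − F²) = -36/(1296*u^4 + 2592*u^2*v^2 + 72*u^2 + 1296*v^4 + 72*v^2 + 1). At (u, v) = (-9/2, 3/2): K = -36/657721.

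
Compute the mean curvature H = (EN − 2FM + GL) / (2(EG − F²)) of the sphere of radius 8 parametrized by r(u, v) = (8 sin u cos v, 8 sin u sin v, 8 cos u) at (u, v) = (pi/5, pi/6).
H = -1/8

With E = 64, F = 0, G = 64*sin(u)^2, L = -8*sin(u)/Abs(sin(u)), M = 0, N = -8*sin(u)^3/Abs(sin(u)), assemble
  H = (EN − 2FM + GL) / (2(EG − F²)) = -sin(u)/(8*Abs(sin(u))).
At (u, v) = (pi/5, pi/6): H = -1/8.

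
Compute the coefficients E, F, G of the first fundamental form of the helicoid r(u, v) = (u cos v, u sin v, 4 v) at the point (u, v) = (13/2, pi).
E = 1;  F = 0;  G = 233/4

Partials: r_u = (cos(v), sin(v), 0), r_v = (-u*sin(v), u*cos(v), 4). As functions of (u, v):
  E = r_u · r_u = 1,
  F = r_u · r_v = 0,
  G = r_v · r_v = u^2 + 16.
Evaluating at (u, v) = (13/2, pi): E = 1, F = 0, G = 233/4.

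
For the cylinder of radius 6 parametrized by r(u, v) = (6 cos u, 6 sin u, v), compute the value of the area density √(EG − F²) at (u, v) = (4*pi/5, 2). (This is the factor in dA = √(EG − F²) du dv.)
√(EG − F²)|_{(4*pi/5, 2)} = 6

E = 36, F = 0, G = 1, so EG − F² = 36. Taking the positive square root: √(EG − F²) = 6. At (u, v) = (4*pi/5, 2): 6.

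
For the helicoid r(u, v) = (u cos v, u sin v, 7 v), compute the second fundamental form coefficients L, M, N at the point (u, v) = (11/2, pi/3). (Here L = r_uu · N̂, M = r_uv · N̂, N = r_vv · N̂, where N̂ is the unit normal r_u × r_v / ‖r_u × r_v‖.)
L = 0;  M = -14*sqrt(317)/317;  N = 0

Compute the unit normal N̂(u, v) = (7*sin(v)/sqrt(u^2 + 49), -7*cos(v)/sqrt(u^2 + 49), u/sqrt(u^2 + 49)), and the second partials r_uu, r_uv, r_vv. Take dot products:
  L(u, v) = r_uu · N̂ = 0,
  M(u, v) = r_uv · N̂ = -7/sqrt(u^2 + 49),
  N(u, v) = r_vv · N̂ = 0.
Evaluating at (u, v) = (11/2, pi/3):
  L = 0, M = -14*sqrt(317)/317, N = 0.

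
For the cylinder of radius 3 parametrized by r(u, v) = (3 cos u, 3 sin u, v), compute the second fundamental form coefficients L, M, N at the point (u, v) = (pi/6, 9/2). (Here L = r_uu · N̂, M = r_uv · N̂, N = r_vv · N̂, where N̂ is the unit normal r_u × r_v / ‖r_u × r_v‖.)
L = -3;  M = 0;  N = 0

Compute the unit normal N̂(u, v) = (cos(u), sin(u), 0), and the second partials r_uu, r_uv, r_vv. Take dot products:
  L(u, v) = r_uu · N̂ = -3,
  M(u, v) = r_uv · N̂ = 0,
  N(u, v) = r_vv · N̂ = 0.
Evaluating at (u, v) = (pi/6, 9/2):
  L = -3, M = 0, N = 0.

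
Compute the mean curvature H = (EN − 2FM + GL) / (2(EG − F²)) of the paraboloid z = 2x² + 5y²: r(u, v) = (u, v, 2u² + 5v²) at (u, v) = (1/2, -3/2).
H = 477*sqrt(230)/52900

With E = 16*u^2 + 1, F = 40*u*v, G = 100*v^2 + 1, L = 4/sqrt(16*u^2 + 100*v^2 + 1), M = 0, N = 10/sqrt(16*u^2 + 100*v^2 + 1), assemble
  H = (EN − 2FM + GL) / (2(EG − F²)) = (80*u^2 + 200*v^2 + 7)/(16*u^2 + 100*v^2 + 1)^(3/2).
At (u, v) = (1/2, -3/2): H = 477*sqrt(230)/52900.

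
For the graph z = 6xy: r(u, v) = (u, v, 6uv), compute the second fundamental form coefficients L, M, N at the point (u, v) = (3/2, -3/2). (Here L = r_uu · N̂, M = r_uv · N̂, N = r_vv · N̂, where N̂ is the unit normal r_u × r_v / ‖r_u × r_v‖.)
L = 0;  M = 6*sqrt(163)/163;  N = 0

Compute the unit normal N̂(u, v) = (-6*v/sqrt(36*u^2 + 36*v^2 + 1), -6*u/sqrt(36*u^2 + 36*v^2 + 1), 1/sqrt(36*u^2 + 36*v^2 + 1)), and the second partials r_uu, r_uv, r_vv. Take dot products:
  L(u, v) = r_uu · N̂ = 0,
  M(u, v) = r_uv · N̂ = 6/sqrt(36*u^2 + 36*v^2 + 1),
  N(u, v) = r_vv · N̂ = 0.
Evaluating at (u, v) = (3/2, -3/2):
  L = 0, M = 6*sqrt(163)/163, N = 0.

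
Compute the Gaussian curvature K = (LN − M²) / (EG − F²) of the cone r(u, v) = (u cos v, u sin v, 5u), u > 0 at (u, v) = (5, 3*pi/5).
K = 0

Coefficients of the first fundamental form: E = 26, F = 0, G = u^2.
Coefficients of the second fundamental form: L = 0, M = 0, N = 5*sqrt(26)*u^2/(26*Abs(u)).
Assemble K = (LN − M²)/(EG − F²) = 0. At (u, v) = (5, 3*pi/5): K = 0.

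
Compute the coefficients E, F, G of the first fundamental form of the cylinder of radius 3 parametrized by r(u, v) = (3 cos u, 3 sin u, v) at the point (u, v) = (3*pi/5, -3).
E = 9;  F = 0;  G = 1

Partials: r_u = (-3*sin(u), 3*cos(u), 0), r_v = (0, 0, 1). As functions of (u, v):
  E = r_u · r_u = 9,
  F = r_u · r_v = 0,
  G = r_v · r_v = 1.
Evaluating at (u, v) = (3*pi/5, -3): E = 9, F = 0, G = 1.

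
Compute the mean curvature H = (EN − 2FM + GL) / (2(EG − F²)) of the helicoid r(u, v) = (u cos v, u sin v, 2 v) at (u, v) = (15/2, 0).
H = 0

With E = 1, F = 0, G = u^2 + 4, L = 0, M = -2/sqrt(u^2 + 4), N = 0, assemble
  H = (EN − 2FM + GL) / (2(EG − F²)) = 0.
At (u, v) = (15/2, 0): H = 0.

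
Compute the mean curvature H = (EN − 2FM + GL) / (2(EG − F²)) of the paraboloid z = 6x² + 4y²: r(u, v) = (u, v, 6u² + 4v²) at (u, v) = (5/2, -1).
H = 3994*sqrt(965)/931225

With E = 144*u^2 + 1, F = 96*u*v, G = 64*v^2 + 1, L = 12/sqrt(144*u^2 + 64*v^2 + 1), M = 0, N = 8/sqrt(144*u^2 + 64*v^2 + 1), assemble
  H = (EN − 2FM + GL) / (2(EG − F²)) = 2*(288*u^2 + 192*v^2 + 5)/(144*u^2 + 64*v^2 + 1)^(3/2).
At (u, v) = (5/2, -1): H = 3994*sqrt(965)/931225.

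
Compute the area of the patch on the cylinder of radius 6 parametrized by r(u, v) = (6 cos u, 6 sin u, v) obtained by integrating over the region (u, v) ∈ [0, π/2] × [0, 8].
Area = 24*pi

Area = ∫∫ √(EG − F²) du dv with √(EG − F²) = 6. Integrating over [0, π/2] × [0, 8] gives 24*pi.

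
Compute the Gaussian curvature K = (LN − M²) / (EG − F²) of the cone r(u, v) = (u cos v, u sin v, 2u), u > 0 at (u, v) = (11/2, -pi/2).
K = 0

Coefficients of the first fundamental form: E = 5, F = 0, G = u^2.
Coefficients of the second fundamental form: L = 0, M = 0, N = 2*sqrt(5)*u^2/(5*Abs(u)).
Assemble K = (LN − M²)/(EG − F²) = 0. At (u, v) = (11/2, -pi/2): K = 0.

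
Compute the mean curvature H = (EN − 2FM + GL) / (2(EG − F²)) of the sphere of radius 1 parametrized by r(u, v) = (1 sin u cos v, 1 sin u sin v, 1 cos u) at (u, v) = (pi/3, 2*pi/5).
H = -1

With E = 1, F = 0, G = sin(u)^2, L = -sin(u)/Abs(sin(u)), M = 0, N = -sin(u)^3/Abs(sin(u)), assemble
  H = (EN − 2FM + GL) / (2(EG − F²)) = -sin(u)/Abs(sin(u)).
At (u, v) = (pi/3, 2*pi/5): H = -1.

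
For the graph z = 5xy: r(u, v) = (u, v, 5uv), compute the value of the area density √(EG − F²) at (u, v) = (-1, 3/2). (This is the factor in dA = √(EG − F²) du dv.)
√(EG − F²)|_{(-1, 3/2)} = sqrt(329)/2

E = 25*v^2 + 1, F = 25*u*v, G = 25*u^2 + 1, so EG − F² = 25*u^2 + 25*v^2 + 1. Taking the positive square root: √(EG − F²) = sqrt(25*u^2 + 25*v^2 + 1). At (u, v) = (-1, 3/2): sqrt(329)/2.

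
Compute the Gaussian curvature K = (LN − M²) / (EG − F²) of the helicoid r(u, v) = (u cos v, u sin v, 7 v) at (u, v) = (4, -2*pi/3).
K = -49/4225

Coefficients of the first fundamental form: E = 1, F = 0, G = u^2 + 49.
Coefficients of the second fundamental form: L = 0, M = -7/sqrt(u^2 + 49), N = 0.
Assemble K = (LN − M²)/(EG − F²) = -49/(u^2 + 49)^2. At (u, v) = (4, -2*pi/3): K = -49/4225.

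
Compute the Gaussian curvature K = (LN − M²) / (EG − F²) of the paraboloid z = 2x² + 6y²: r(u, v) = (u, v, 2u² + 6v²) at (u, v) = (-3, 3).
K = 48/2076481

Coefficients of the first fundamental form: E = 16*u^2 + 1, F = 48*u*v, G = 144*v^2 + 1.
Coefficients of the second fundamental form: L = 4/sqrt(16*u^2 + 144*v^2 + 1), M = 0, N = 12/sqrt(16*u^2 + 144*v^2 + 1).
Assemble K = (LN − M²)/(EG − F²) = 48/(256*u^4 + 4608*u^2*v^2 + 32*u^2 + 20736*v^4 + 288*v^2 + 1). At (u, v) = (-3, 3): K = 48/2076481.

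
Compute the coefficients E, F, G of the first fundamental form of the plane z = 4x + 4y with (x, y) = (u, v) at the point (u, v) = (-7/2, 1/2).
E = 17;  F = 16;  G = 17

Partials: r_u = (1, 0, 4), r_v = (0, 1, 4). As functions of (u, v):
  E = r_u · r_u = 17,
  F = r_u · r_v = 16,
  G = r_v · r_v = 17.
Evaluating at (u, v) = (-7/2, 1/2): E = 17, F = 16, G = 17.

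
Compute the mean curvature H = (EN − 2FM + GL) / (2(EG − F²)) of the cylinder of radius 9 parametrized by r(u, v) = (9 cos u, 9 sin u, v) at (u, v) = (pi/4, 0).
H = -1/18

With E = 81, F = 0, G = 1, L = -9, M = 0, N = 0, assemble
  H = (EN − 2FM + GL) / (2(EG − F²)) = -1/18.
At (u, v) = (pi/4, 0): H = -1/18.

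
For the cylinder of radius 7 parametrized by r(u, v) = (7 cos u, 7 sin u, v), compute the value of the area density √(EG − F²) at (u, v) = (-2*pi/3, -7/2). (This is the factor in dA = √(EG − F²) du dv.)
√(EG − F²)|_{(-2*pi/3, -7/2)} = 7

E = 49, F = 0, G = 1, so EG − F² = 49. Taking the positive square root: √(EG − F²) = 7. At (u, v) = (-2*pi/3, -7/2): 7.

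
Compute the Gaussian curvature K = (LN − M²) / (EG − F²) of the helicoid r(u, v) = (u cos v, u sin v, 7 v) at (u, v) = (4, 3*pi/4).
K = -49/4225

Coefficients of the first fundamental form: E = 1, F = 0, G = u^2 + 49.
Coefficients of the second fundamental form: L = 0, M = -7/sqrt(u^2 + 49), N = 0.
Assemble K = (LN − M²)/(EG − F²) = -49/(u^2 + 49)^2. At (u, v) = (4, 3*pi/4): K = -49/4225.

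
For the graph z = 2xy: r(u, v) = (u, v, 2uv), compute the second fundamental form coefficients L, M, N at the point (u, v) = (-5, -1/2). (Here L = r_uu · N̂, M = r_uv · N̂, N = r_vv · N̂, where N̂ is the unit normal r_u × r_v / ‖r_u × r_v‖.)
L = 0;  M = sqrt(102)/51;  N = 0

Compute the unit normal N̂(u, v) = (-2*v/sqrt(4*u^2 + 4*v^2 + 1), -2*u/sqrt(4*u^2 + 4*v^2 + 1), 1/sqrt(4*u^2 + 4*v^2 + 1)), and the second partials r_uu, r_uv, r_vv. Take dot products:
  L(u, v) = r_uu · N̂ = 0,
  M(u, v) = r_uv · N̂ = 2/sqrt(4*u^2 + 4*v^2 + 1),
  N(u, v) = r_vv · N̂ = 0.
Evaluating at (u, v) = (-5, -1/2):
  L = 0, M = sqrt(102)/51, N = 0.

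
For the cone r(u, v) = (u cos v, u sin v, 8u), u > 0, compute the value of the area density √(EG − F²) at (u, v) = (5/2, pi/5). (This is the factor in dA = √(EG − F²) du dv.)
√(EG − F²)|_{(5/2, pi/5)} = 5*sqrt(65)/2

E = 65, F = 0, G = u^2, so EG − F² = 65*u^2. Taking the positive square root: √(EG − F²) = sqrt(65)*Abs(u). At (u, v) = (5/2, pi/5): 5*sqrt(65)/2.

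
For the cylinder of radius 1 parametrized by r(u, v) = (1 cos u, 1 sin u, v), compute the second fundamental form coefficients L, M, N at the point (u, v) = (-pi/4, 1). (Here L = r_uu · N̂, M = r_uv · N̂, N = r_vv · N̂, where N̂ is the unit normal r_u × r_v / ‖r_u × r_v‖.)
L = -1;  M = 0;  N = 0

Compute the unit normal N̂(u, v) = (cos(u), sin(u), 0), and the second partials r_uu, r_uv, r_vv. Take dot products:
  L(u, v) = r_uu · N̂ = -1,
  M(u, v) = r_uv · N̂ = 0,
  N(u, v) = r_vv · N̂ = 0.
Evaluating at (u, v) = (-pi/4, 1):
  L = -1, M = 0, N = 0.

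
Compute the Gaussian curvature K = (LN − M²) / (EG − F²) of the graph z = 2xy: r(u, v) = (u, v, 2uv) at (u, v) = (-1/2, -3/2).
K = -4/121

Coefficients of the first fundamental form: E = 4*v^2 + 1, F = 4*u*v, G = 4*u^2 + 1.
Coefficients of the second fundamental form: L = 0, M = 2/sqrt(4*u^2 + 4*v^2 + 1), N = 0.
Assemble K = (LN − M²)/(EG − F²) = -4/(16*u^4 + 32*u^2*v^2 + 8*u^2 + 16*v^4 + 8*v^2 + 1). At (u, v) = (-1/2, -3/2): K = -4/121.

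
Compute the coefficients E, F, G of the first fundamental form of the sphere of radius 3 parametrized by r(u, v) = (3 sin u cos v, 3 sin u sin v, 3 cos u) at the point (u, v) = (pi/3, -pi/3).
E = 9;  F = 0;  G = 27/4

Partials: r_u = (3*cos(u)*cos(v), 3*sin(v)*cos(u), -3*sin(u)), r_v = (-3*sin(u)*sin(v), 3*sin(u)*cos(v), 0). As functions of (u, v):
  E = r_u · r_u = 9,
  F = r_u · r_v = 0,
  G = r_v · r_v = 9*sin(u)^2.
Evaluating at (u, v) = (pi/3, -pi/3): E = 9, F = 0, G = 27/4.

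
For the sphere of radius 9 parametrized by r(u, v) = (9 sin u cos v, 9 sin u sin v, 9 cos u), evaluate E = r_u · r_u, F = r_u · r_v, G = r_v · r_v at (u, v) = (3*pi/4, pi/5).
E = 81;  F = 0;  G = 81/2

Partials: r_u = (9*cos(u)*cos(v), 9*sin(v)*cos(u), -9*sin(u)), r_v = (-9*sin(u)*sin(v), 9*sin(u)*cos(v), 0). As functions of (u, v):
  E = r_u · r_u = 81,
  F = r_u · r_v = 0,
  G = r_v · r_v = 81*sin(u)^2.
Evaluating at (u, v) = (3*pi/4, pi/5): E = 81, F = 0, G = 81/2.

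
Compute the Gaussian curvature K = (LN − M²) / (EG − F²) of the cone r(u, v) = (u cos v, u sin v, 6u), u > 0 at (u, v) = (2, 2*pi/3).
K = 0

Coefficients of the first fundamental form: E = 37, F = 0, G = u^2.
Coefficients of the second fundamental form: L = 0, M = 0, N = 6*sqrt(37)*u^2/(37*Abs(u)).
Assemble K = (LN − M²)/(EG − F²) = 0. At (u, v) = (2, 2*pi/3): K = 0.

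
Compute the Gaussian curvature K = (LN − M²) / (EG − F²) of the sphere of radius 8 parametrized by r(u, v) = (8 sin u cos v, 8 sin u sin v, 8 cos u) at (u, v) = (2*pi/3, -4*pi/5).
K = 1/64

Coefficients of the first fundamental form: E = 64, F = 0, G = 64*sin(u)^2.
Coefficients of the second fundamental form: L = -8*sin(u)/Abs(sin(u)), M = 0, N = -8*sin(u)^3/Abs(sin(u)).
Assemble K = (LN − M²)/(EG − F²) = 1/64. At (u, v) = (2*pi/3, -4*pi/5): K = 1/64.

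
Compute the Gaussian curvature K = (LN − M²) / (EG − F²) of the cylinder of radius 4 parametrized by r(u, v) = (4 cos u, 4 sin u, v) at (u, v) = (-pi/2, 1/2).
K = 0

Coefficients of the first fundamental form: E = 16, F = 0, G = 1.
Coefficients of the second fundamental form: L = -4, M = 0, N = 0.
Assemble K = (LN − M²)/(EG − F²) = 0. At (u, v) = (-pi/2, 1/2): K = 0.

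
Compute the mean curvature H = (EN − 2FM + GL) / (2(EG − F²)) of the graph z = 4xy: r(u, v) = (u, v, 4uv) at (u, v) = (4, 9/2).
H = -1152*sqrt(581)/337561

With E = 16*v^2 + 1, F = 16*u*v, G = 16*u^2 + 1, L = 0, M = 4/sqrt(16*u^2 + 16*v^2 + 1), N = 0, assemble
  H = (EN − 2FM + GL) / (2(EG − F²)) = -64*u*v/(16*u^2 + 16*v^2 + 1)^(3/2).
At (u, v) = (4, 9/2): H = -1152*sqrt(581)/337561.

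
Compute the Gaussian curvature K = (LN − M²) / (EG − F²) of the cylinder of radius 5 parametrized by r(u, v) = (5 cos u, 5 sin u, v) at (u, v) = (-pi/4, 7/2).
K = 0

Coefficients of the first fundamental form: E = 25, F = 0, G = 1.
Coefficients of the second fundamental form: L = -5, M = 0, N = 0.
Assemble K = (LN − M²)/(EG − F²) = 0. At (u, v) = (-pi/4, 7/2): K = 0.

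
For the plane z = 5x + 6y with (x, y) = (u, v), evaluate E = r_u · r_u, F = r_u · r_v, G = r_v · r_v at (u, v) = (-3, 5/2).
E = 26;  F = 30;  G = 37

Partials: r_u = (1, 0, 5), r_v = (0, 1, 6). As functions of (u, v):
  E = r_u · r_u = 26,
  F = r_u · r_v = 30,
  G = r_v · r_v = 37.
Evaluating at (u, v) = (-3, 5/2): E = 26, F = 30, G = 37.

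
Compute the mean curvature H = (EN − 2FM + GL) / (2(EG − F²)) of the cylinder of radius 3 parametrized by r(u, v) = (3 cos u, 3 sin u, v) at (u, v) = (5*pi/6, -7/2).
H = -1/6

With E = 9, F = 0, G = 1, L = -3, M = 0, N = 0, assemble
  H = (EN − 2FM + GL) / (2(EG − F²)) = -1/6.
At (u, v) = (5*pi/6, -7/2): H = -1/6.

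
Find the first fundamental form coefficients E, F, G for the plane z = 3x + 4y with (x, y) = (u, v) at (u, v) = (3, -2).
E = 10;  F = 12;  G = 17

Partials: r_u = (1, 0, 3), r_v = (0, 1, 4). As functions of (u, v):
  E = r_u · r_u = 10,
  F = r_u · r_v = 12,
  G = r_v · r_v = 17.
Evaluating at (u, v) = (3, -2): E = 10, F = 12, G = 17.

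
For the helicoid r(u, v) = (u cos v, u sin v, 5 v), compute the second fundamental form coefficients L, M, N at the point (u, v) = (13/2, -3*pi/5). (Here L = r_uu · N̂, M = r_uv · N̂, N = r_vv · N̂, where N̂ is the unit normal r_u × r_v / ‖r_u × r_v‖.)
L = 0;  M = -10*sqrt(269)/269;  N = 0

Compute the unit normal N̂(u, v) = (5*sin(v)/sqrt(u^2 + 25), -5*cos(v)/sqrt(u^2 + 25), u/sqrt(u^2 + 25)), and the second partials r_uu, r_uv, r_vv. Take dot products:
  L(u, v) = r_uu · N̂ = 0,
  M(u, v) = r_uv · N̂ = -5/sqrt(u^2 + 25),
  N(u, v) = r_vv · N̂ = 0.
Evaluating at (u, v) = (13/2, -3*pi/5):
  L = 0, M = -10*sqrt(269)/269, N = 0.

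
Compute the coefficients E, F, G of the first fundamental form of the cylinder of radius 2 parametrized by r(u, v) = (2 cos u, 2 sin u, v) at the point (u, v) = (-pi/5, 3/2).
E = 4;  F = 0;  G = 1

Partials: r_u = (-2*sin(u), 2*cos(u), 0), r_v = (0, 0, 1). As functions of (u, v):
  E = r_u · r_u = 4,
  F = r_u · r_v = 0,
  G = r_v · r_v = 1.
Evaluating at (u, v) = (-pi/5, 3/2): E = 4, F = 0, G = 1.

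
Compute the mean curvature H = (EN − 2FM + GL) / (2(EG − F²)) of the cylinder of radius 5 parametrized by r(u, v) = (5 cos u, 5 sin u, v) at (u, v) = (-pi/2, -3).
H = -1/10

With E = 25, F = 0, G = 1, L = -5, M = 0, N = 0, assemble
  H = (EN − 2FM + GL) / (2(EG − F²)) = -1/10.
At (u, v) = (-pi/2, -3): H = -1/10.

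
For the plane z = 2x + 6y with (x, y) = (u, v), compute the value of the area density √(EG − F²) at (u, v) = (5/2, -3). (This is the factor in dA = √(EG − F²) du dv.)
√(EG − F²)|_{(5/2, -3)} = sqrt(41)

E = 5, F = 12, G = 37, so EG − F² = 41. Taking the positive square root: √(EG − F²) = sqrt(41). At (u, v) = (5/2, -3): sqrt(41).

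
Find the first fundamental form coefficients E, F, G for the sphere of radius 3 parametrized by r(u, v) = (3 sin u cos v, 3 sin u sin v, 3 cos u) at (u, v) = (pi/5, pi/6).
E = 9;  F = 0;  G = 45/8 - 9*sqrt(5)/8

Partials: r_u = (3*cos(u)*cos(v), 3*sin(v)*cos(u), -3*sin(u)), r_v = (-3*sin(u)*sin(v), 3*sin(u)*cos(v), 0). As functions of (u, v):
  E = r_u · r_u = 9,
  F = r_u · r_v = 0,
  G = r_v · r_v = 9*sin(u)^2.
Evaluating at (u, v) = (pi/5, pi/6): E = 9, F = 0, G = 45/8 - 9*sqrt(5)/8.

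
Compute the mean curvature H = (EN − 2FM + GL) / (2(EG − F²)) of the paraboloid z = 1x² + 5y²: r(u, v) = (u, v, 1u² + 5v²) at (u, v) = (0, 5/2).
H = 631*sqrt(626)/391876

With E = 4*u^2 + 1, F = 20*u*v, G = 100*v^2 + 1, L = 2/sqrt(4*u^2 + 100*v^2 + 1), M = 0, N = 10/sqrt(4*u^2 + 100*v^2 + 1), assemble
  H = (EN − 2FM + GL) / (2(EG − F²)) = 2*(10*u^2 + 50*v^2 + 3)/(4*u^2 + 100*v^2 + 1)^(3/2).
At (u, v) = (0, 5/2): H = 631*sqrt(626)/391876.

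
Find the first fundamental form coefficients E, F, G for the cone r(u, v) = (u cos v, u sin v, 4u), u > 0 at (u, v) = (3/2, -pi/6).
E = 17;  F = 0;  G = 9/4

Partials: r_u = (cos(v), sin(v), 4), r_v = (-u*sin(v), u*cos(v), 0). As functions of (u, v):
  E = r_u · r_u = 17,
  F = r_u · r_v = 0,
  G = r_v · r_v = u^2.
Evaluating at (u, v) = (3/2, -pi/6): E = 17, F = 0, G = 9/4.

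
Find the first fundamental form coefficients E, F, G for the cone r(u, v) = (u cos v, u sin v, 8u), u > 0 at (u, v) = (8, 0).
E = 65;  F = 0;  G = 64

Partials: r_u = (cos(v), sin(v), 8), r_v = (-u*sin(v), u*cos(v), 0). As functions of (u, v):
  E = r_u · r_u = 65,
  F = r_u · r_v = 0,
  G = r_v · r_v = u^2.
Evaluating at (u, v) = (8, 0): E = 65, F = 0, G = 64.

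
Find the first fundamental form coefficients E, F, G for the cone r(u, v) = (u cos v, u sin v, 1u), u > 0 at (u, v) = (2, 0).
E = 2;  F = 0;  G = 4

Partials: r_u = (cos(v), sin(v), 1), r_v = (-u*sin(v), u*cos(v), 0). As functions of (u, v):
  E = r_u · r_u = 2,
  F = r_u · r_v = 0,
  G = r_v · r_v = u^2.
Evaluating at (u, v) = (2, 0): E = 2, F = 0, G = 4.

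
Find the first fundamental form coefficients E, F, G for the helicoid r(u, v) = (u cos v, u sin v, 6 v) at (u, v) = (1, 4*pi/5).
E = 1;  F = 0;  G = 37

Partials: r_u = (cos(v), sin(v), 0), r_v = (-u*sin(v), u*cos(v), 6). As functions of (u, v):
  E = r_u · r_u = 1,
  F = r_u · r_v = 0,
  G = r_v · r_v = u^2 + 36.
Evaluating at (u, v) = (1, 4*pi/5): E = 1, F = 0, G = 37.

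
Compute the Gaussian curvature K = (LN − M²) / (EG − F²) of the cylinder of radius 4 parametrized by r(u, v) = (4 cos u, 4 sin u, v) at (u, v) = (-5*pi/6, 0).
K = 0

Coefficients of the first fundamental form: E = 16, F = 0, G = 1.
Coefficients of the second fundamental form: L = -4, M = 0, N = 0.
Assemble K = (LN − M²)/(EG − F²) = 0. At (u, v) = (-5*pi/6, 0): K = 0.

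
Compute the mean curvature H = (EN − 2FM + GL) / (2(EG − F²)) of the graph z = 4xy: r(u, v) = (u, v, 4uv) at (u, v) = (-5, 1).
H = 320*sqrt(417)/173889

With E = 16*v^2 + 1, F = 16*u*v, G = 16*u^2 + 1, L = 0, M = 4/sqrt(16*u^2 + 16*v^2 + 1), N = 0, assemble
  H = (EN − 2FM + GL) / (2(EG − F²)) = -64*u*v/(16*u^2 + 16*v^2 + 1)^(3/2).
At (u, v) = (-5, 1): H = 320*sqrt(417)/173889.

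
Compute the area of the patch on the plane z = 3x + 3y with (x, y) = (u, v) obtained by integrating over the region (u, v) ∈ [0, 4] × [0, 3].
Area = 12*sqrt(19)

Area = ∫∫ √(EG − F²) du dv with √(EG − F²) = sqrt(19). Integrating over [0, 4] × [0, 3] gives 12*sqrt(19).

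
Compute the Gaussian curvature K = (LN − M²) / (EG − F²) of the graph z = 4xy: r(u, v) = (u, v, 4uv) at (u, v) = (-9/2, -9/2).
K = -16/421201

Coefficients of the first fundamental form: E = 16*v^2 + 1, F = 16*u*v, G = 16*u^2 + 1.
Coefficients of the second fundamental form: L = 0, M = 4/sqrt(16*u^2 + 16*v^2 + 1), N = 0.
Assemble K = (LN − M²)/(EG − F²) = -16/(256*u^4 + 512*u^2*v^2 + 32*u^2 + 256*v^4 + 32*v^2 + 1). At (u, v) = (-9/2, -9/2): K = -16/421201.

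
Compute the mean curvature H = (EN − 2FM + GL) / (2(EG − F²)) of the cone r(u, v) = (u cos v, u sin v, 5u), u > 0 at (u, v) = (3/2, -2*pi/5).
H = 5*sqrt(26)/78

With E = 26, F = 0, G = u^2, L = 0, M = 0, N = 5*sqrt(26)*u^2/(26*Abs(u)), assemble
  H = (EN − 2FM + GL) / (2(EG − F²)) = 5*sqrt(26)/(52*Abs(u)).
At (u, v) = (3/2, -2*pi/5): H = 5*sqrt(26)/78.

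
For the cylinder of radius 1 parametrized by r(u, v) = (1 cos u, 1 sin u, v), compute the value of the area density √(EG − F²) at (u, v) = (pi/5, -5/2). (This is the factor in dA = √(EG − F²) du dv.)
√(EG − F²)|_{(pi/5, -5/2)} = 1

E = 1, F = 0, G = 1, so EG − F² = 1. Taking the positive square root: √(EG − F²) = 1. At (u, v) = (pi/5, -5/2): 1.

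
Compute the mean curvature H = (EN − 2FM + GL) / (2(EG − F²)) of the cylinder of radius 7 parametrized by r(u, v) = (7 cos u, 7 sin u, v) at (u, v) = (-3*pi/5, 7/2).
H = -1/14

With E = 49, F = 0, G = 1, L = -7, M = 0, N = 0, assemble
  H = (EN − 2FM + GL) / (2(EG − F²)) = -1/14.
At (u, v) = (-3*pi/5, 7/2): H = -1/14.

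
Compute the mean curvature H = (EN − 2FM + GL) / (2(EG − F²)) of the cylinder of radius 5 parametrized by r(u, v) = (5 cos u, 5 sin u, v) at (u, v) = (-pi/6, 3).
H = -1/10

With E = 25, F = 0, G = 1, L = -5, M = 0, N = 0, assemble
  H = (EN − 2FM + GL) / (2(EG − F²)) = -1/10.
At (u, v) = (-pi/6, 3): H = -1/10.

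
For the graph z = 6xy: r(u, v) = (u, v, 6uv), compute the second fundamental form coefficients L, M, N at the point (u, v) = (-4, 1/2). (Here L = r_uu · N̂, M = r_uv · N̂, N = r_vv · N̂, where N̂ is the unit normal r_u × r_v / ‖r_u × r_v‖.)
L = 0;  M = 3*sqrt(586)/293;  N = 0

Compute the unit normal N̂(u, v) = (-6*v/sqrt(36*u^2 + 36*v^2 + 1), -6*u/sqrt(36*u^2 + 36*v^2 + 1), 1/sqrt(36*u^2 + 36*v^2 + 1)), and the second partials r_uu, r_uv, r_vv. Take dot products:
  L(u, v) = r_uu · N̂ = 0,
  M(u, v) = r_uv · N̂ = 6/sqrt(36*u^2 + 36*v^2 + 1),
  N(u, v) = r_vv · N̂ = 0.
Evaluating at (u, v) = (-4, 1/2):
  L = 0, M = 3*sqrt(586)/293, N = 0.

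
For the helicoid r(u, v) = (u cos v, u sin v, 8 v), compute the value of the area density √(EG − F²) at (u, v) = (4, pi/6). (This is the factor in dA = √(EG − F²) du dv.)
√(EG − F²)|_{(4, pi/6)} = 4*sqrt(5)

E = 1, F = 0, G = u^2 + 64, so EG − F² = u^2 + 64. Taking the positive square root: √(EG − F²) = sqrt(u^2 + 64). At (u, v) = (4, pi/6): 4*sqrt(5).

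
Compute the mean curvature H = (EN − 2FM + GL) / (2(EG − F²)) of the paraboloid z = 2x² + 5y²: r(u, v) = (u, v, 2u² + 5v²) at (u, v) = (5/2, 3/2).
H = 957*sqrt(326)/106276

With E = 16*u^2 + 1, F = 40*u*v, G = 100*v^2 + 1, L = 4/sqrt(16*u^2 + 100*v^2 + 1), M = 0, N = 10/sqrt(16*u^2 + 100*v^2 + 1), assemble
  H = (EN − 2FM + GL) / (2(EG − F²)) = (80*u^2 + 200*v^2 + 7)/(16*u^2 + 100*v^2 + 1)^(3/2).
At (u, v) = (5/2, 3/2): H = 957*sqrt(326)/106276.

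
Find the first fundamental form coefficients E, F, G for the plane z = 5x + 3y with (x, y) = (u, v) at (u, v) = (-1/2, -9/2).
E = 26;  F = 15;  G = 10

Partials: r_u = (1, 0, 5), r_v = (0, 1, 3). As functions of (u, v):
  E = r_u · r_u = 26,
  F = r_u · r_v = 15,
  G = r_v · r_v = 10.
Evaluating at (u, v) = (-1/2, -9/2): E = 26, F = 15, G = 10.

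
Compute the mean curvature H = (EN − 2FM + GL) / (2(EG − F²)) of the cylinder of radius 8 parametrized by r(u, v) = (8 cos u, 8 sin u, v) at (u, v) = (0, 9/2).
H = -1/16

With E = 64, F = 0, G = 1, L = -8, M = 0, N = 0, assemble
  H = (EN − 2FM + GL) / (2(EG − F²)) = -1/16.
At (u, v) = (0, 9/2): H = -1/16.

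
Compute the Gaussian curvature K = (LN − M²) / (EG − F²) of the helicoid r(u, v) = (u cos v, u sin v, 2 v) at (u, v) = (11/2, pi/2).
K = -64/18769

Coefficients of the first fundamental form: E = 1, F = 0, G = u^2 + 4.
Coefficients of the second fundamental form: L = 0, M = -2/sqrt(u^2 + 4), N = 0.
Assemble K = (LN − M²)/(EG − F²) = -4/(u^2 + 4)^2. At (u, v) = (11/2, pi/2): K = -64/18769.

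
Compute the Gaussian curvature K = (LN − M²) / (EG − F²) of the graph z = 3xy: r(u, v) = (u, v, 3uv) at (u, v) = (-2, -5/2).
K = -144/139129

Coefficients of the first fundamental form: E = 9*v^2 + 1, F = 9*u*v, G = 9*u^2 + 1.
Coefficients of the second fundamental form: L = 0, M = 3/sqrt(9*u^2 + 9*v^2 + 1), N = 0.
Assemble K = (LN − M²)/(EG − F²) = -9/(81*u^4 + 162*u^2*v^2 + 18*u^2 + 81*v^4 + 18*v^2 + 1). At (u, v) = (-2, -5/2): K = -144/139129.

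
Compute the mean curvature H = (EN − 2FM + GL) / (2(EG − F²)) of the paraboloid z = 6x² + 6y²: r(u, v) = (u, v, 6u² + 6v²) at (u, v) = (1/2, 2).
H = 3684*sqrt(613)/375769

With E = 144*u^2 + 1, F = 144*u*v, G = 144*v^2 + 1, L = 12/sqrt(144*u^2 + 144*v^2 + 1), M = 0, N = 12/sqrt(144*u^2 + 144*v^2 + 1), assemble
  H = (EN − 2FM + GL) / (2(EG − F²)) = 12*(72*u^2 + 72*v^2 + 1)/(144*u^2 + 144*v^2 + 1)^(3/2).
At (u, v) = (1/2, 2): H = 3684*sqrt(613)/375769.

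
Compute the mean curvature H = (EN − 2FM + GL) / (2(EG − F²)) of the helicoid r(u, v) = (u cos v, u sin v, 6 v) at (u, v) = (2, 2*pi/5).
H = 0

With E = 1, F = 0, G = u^2 + 36, L = 0, M = -6/sqrt(u^2 + 36), N = 0, assemble
  H = (EN − 2FM + GL) / (2(EG − F²)) = 0.
At (u, v) = (2, 2*pi/5): H = 0.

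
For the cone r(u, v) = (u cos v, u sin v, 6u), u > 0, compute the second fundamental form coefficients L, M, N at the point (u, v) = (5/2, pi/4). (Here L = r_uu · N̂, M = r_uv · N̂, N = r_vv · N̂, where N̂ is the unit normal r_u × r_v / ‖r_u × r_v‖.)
L = 0;  M = 0;  N = 15*sqrt(37)/37

Compute the unit normal N̂(u, v) = (-6*sqrt(37)*u*cos(v)/(37*Abs(u)), -6*sqrt(37)*u*sin(v)/(37*Abs(u)), sqrt(37)*u/(37*Abs(u))), and the second partials r_uu, r_uv, r_vv. Take dot products:
  L(u, v) = r_uu · N̂ = 0,
  M(u, v) = r_uv · N̂ = 0,
  N(u, v) = r_vv · N̂ = 6*sqrt(37)*u^2/(37*Abs(u)).
Evaluating at (u, v) = (5/2, pi/4):
  L = 0, M = 0, N = 15*sqrt(37)/37.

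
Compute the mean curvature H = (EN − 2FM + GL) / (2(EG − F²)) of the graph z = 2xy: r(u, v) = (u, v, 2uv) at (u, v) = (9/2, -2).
H = 18*sqrt(2)/343

With E = 4*v^2 + 1, F = 4*u*v, G = 4*u^2 + 1, L = 0, M = 2/sqrt(4*u^2 + 4*v^2 + 1), N = 0, assemble
  H = (EN − 2FM + GL) / (2(EG − F²)) = -8*u*v/(4*u^2 + 4*v^2 + 1)^(3/2).
At (u, v) = (9/2, -2): H = 18*sqrt(2)/343.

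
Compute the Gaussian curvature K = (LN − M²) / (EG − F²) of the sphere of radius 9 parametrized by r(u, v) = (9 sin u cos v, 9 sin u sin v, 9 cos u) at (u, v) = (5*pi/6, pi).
K = 1/81

Coefficients of the first fundamental form: E = 81, F = 0, G = 81*sin(u)^2.
Coefficients of the second fundamental form: L = -9*sin(u)/Abs(sin(u)), M = 0, N = -9*sin(u)^3/Abs(sin(u)).
Assemble K = (LN − M²)/(EG − F²) = 1/81. At (u, v) = (5*pi/6, pi): K = 1/81.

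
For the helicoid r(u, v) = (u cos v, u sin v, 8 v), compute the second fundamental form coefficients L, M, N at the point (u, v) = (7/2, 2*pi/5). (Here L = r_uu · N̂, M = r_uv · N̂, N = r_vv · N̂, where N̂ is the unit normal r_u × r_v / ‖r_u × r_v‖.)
L = 0;  M = -16*sqrt(305)/305;  N = 0

Compute the unit normal N̂(u, v) = (8*sin(v)/sqrt(u^2 + 64), -8*cos(v)/sqrt(u^2 + 64), u/sqrt(u^2 + 64)), and the second partials r_uu, r_uv, r_vv. Take dot products:
  L(u, v) = r_uu · N̂ = 0,
  M(u, v) = r_uv · N̂ = -8/sqrt(u^2 + 64),
  N(u, v) = r_vv · N̂ = 0.
Evaluating at (u, v) = (7/2, 2*pi/5):
  L = 0, M = -16*sqrt(305)/305, N = 0.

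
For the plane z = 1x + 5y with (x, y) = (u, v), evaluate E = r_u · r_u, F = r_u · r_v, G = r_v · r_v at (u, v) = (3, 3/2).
E = 2;  F = 5;  G = 26

Partials: r_u = (1, 0, 1), r_v = (0, 1, 5). As functions of (u, v):
  E = r_u · r_u = 2,
  F = r_u · r_v = 5,
  G = r_v · r_v = 26.
Evaluating at (u, v) = (3, 3/2): E = 2, F = 5, G = 26.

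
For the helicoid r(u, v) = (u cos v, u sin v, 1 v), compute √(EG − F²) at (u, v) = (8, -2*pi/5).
√(EG − F²)|_{(8, -2*pi/5)} = sqrt(65)

E = 1, F = 0, G = u^2 + 1; EG − F² = u^2 + 1; √(EG − F²) = sqrt(u^2 + 1). At the given point: sqrt(65).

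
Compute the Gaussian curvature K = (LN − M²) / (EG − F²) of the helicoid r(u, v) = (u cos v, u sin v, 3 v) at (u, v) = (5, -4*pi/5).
K = -9/1156

Coefficients of the first fundamental form: E = 1, F = 0, G = u^2 + 9.
Coefficients of the second fundamental form: L = 0, M = -3/sqrt(u^2 + 9), N = 0.
Assemble K = (LN − M²)/(EG − F²) = -9/(u^2 + 9)^2. At (u, v) = (5, -4*pi/5): K = -9/1156.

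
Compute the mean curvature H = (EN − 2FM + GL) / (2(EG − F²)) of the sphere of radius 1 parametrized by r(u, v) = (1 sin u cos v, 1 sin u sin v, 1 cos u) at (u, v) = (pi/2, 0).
H = -1

With E = 1, F = 0, G = sin(u)^2, L = -sin(u)/Abs(sin(u)), M = 0, N = -sin(u)^3/Abs(sin(u)), assemble
  H = (EN − 2FM + GL) / (2(EG − F²)) = -sin(u)/Abs(sin(u)).
At (u, v) = (pi/2, 0): H = -1.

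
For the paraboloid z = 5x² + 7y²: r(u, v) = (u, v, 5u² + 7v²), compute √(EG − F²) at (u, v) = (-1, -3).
√(EG − F²)|_{(-1, -3)} = sqrt(1865)

E = 100*u^2 + 1, F = 140*u*v, G = 196*v^2 + 1; EG − F² = 100*u^2 + 196*v^2 + 1; √(EG − F²) = sqrt(100*u^2 + 196*v^2 + 1). At the given point: sqrt(1865).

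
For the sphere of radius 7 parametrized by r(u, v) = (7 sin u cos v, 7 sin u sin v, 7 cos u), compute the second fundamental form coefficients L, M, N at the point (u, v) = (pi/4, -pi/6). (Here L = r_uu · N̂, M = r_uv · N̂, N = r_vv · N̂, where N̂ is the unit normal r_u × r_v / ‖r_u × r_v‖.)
L = -7;  M = 0;  N = -7/2

Compute the unit normal N̂(u, v) = (sin(u)^2*cos(v)/Abs(sin(u)), sin(u)^2*sin(v)/Abs(sin(u)), sin(2*u)/(2*Abs(sin(u)))), and the second partials r_uu, r_uv, r_vv. Take dot products:
  L(u, v) = r_uu · N̂ = -7*sin(u)/Abs(sin(u)),
  M(u, v) = r_uv · N̂ = 0,
  N(u, v) = r_vv · N̂ = -7*sin(u)^3/Abs(sin(u)).
Evaluating at (u, v) = (pi/4, -pi/6):
  L = -7, M = 0, N = -7/2.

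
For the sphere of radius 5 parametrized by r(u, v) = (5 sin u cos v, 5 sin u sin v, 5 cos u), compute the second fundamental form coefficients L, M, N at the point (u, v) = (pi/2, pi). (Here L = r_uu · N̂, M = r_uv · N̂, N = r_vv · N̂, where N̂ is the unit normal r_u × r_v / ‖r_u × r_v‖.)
L = -5;  M = 0;  N = -5

Compute the unit normal N̂(u, v) = (sin(u)^2*cos(v)/Abs(sin(u)), sin(u)^2*sin(v)/Abs(sin(u)), sin(2*u)/(2*Abs(sin(u)))), and the second partials r_uu, r_uv, r_vv. Take dot products:
  L(u, v) = r_uu · N̂ = -5*sin(u)/Abs(sin(u)),
  M(u, v) = r_uv · N̂ = 0,
  N(u, v) = r_vv · N̂ = -5*sin(u)^3/Abs(sin(u)).
Evaluating at (u, v) = (pi/2, pi):
  L = -5, M = 0, N = -5.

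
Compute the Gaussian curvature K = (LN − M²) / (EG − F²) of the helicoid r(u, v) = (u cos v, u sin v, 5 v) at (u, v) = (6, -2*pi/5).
K = -25/3721

Coefficients of the first fundamental form: E = 1, F = 0, G = u^2 + 25.
Coefficients of the second fundamental form: L = 0, M = -5/sqrt(u^2 + 25), N = 0.
Assemble K = (LN − M²)/(EG − F²) = -25/(u^2 + 25)^2. At (u, v) = (6, -2*pi/5): K = -25/3721.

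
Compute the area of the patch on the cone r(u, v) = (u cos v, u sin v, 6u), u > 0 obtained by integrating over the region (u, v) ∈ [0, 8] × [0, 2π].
Area = 64*sqrt(37)*pi

Area = ∫∫ √(EG − F²) du dv with √(EG − F²) = sqrt(37)*Abs(u). Integrating over [0, 8] × [0, 2π] gives 64*sqrt(37)*pi.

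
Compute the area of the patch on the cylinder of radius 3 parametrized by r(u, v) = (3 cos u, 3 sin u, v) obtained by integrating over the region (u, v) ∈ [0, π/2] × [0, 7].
Area = 21*pi/2

Area = ∫∫ √(EG − F²) du dv with √(EG − F²) = 3. Integrating over [0, π/2] × [0, 7] gives 21*pi/2.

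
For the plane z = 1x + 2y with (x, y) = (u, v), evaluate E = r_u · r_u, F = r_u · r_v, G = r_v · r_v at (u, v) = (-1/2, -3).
E = 2;  F = 2;  G = 5

Partials: r_u = (1, 0, 1), r_v = (0, 1, 2). As functions of (u, v):
  E = r_u · r_u = 2,
  F = r_u · r_v = 2,
  G = r_v · r_v = 5.
Evaluating at (u, v) = (-1/2, -3): E = 2, F = 2, G = 5.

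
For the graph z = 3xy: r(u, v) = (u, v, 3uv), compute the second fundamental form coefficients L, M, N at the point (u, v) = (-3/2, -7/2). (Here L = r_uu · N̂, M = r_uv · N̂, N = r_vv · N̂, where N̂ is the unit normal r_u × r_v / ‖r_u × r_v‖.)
L = 0;  M = 3*sqrt(526)/263;  N = 0

Compute the unit normal N̂(u, v) = (-3*v/sqrt(9*u^2 + 9*v^2 + 1), -3*u/sqrt(9*u^2 + 9*v^2 + 1), 1/sqrt(9*u^2 + 9*v^2 + 1)), and the second partials r_uu, r_uv, r_vv. Take dot products:
  L(u, v) = r_uu · N̂ = 0,
  M(u, v) = r_uv · N̂ = 3/sqrt(9*u^2 + 9*v^2 + 1),
  N(u, v) = r_vv · N̂ = 0.
Evaluating at (u, v) = (-3/2, -7/2):
  L = 0, M = 3*sqrt(526)/263, N = 0.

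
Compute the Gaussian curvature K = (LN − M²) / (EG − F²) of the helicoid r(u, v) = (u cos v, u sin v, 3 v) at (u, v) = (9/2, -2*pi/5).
K = -16/1521

Coefficients of the first fundamental form: E = 1, F = 0, G = u^2 + 9.
Coefficients of the second fundamental form: L = 0, M = -3/sqrt(u^2 + 9), N = 0.
Assemble K = (LN − M²)/(EG − F²) = -9/(u^2 + 9)^2. At (u, v) = (9/2, -2*pi/5): K = -16/1521.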